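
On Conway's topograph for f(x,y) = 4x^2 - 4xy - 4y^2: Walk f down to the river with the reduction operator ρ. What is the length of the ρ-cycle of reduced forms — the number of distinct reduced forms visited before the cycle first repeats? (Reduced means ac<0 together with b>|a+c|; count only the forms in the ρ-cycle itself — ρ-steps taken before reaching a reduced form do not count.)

D = 80, ⌊√D⌋ = 8
descent: ρ → (-4,4,4)  [lands on river]
river: ρ → (4,4,-4)
ρ-cycle length = 2 (tail of 1 descent step not counted)

2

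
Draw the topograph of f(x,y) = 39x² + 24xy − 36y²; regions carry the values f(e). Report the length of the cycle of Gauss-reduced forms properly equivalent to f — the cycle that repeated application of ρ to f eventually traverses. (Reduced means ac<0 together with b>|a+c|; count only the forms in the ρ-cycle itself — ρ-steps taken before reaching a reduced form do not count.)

D = 6192, ⌊√D⌋ = 78
river: ρ → (-36,48,27)
river: ρ → (27,60,-24)
river: ρ → (-24,36,51)
river: ρ → (51,66,-9)
river: ρ → (-9,78,3)
river: ρ → (3,78,-9)
river: ρ → (-9,66,51)
river: ρ → (51,36,-24)
river: ρ → (-24,60,27)
river: ρ → (27,48,-36)
river: ρ → (-36,24,39)
river: ρ → (39,54,-21)
river: ρ → (-21,72,12)
river: ρ → (12,72,-21)
river: ρ → (-21,54,39)
river: ρ → (39,24,-36)
ρ-cycle length = 16 (tail of 0 descent steps not counted)

16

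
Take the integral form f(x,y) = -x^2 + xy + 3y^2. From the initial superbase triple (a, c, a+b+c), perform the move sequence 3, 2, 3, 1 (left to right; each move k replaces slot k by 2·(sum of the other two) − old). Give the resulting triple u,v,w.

start (-1,3,3) = (f(1,0),f(0,1),f(1,1))
replace slot 3: 2·((-1)+3) − 3 = 1 → (-1,3,1)
replace slot 2: 2·((-1)+1) − 3 = -3 → (-1,-3,1)
replace slot 3: 2·((-1)+(-3)) − 1 = -9 → (-1,-3,-9)
replace slot 1: 2·((-3)+(-9)) − (-1) = -23 → (-23,-3,-9)

-23,-3,-9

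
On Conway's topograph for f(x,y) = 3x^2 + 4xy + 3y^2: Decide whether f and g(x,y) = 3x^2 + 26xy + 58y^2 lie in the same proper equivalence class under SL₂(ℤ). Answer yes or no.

D₁ = -20, D₂ = -20
f: translate: b→-2 (≡4 mod 6), so (3,4,3)→(3,-2,2)
f: flip: (3,-2,2)→(2,2,3)
f: reduced (well bottom): (2,2,3) with a≤c, −a<b≤a
g: translate: b→2 (≡26 mod 6), so (3,26,58)→(3,2,2)
g: flip: (3,2,2)→(2,-2,3)
g: translate: b→2 (≡-2 mod 4), so (2,-2,3)→(2,2,3)
g: reduced (well bottom): (2,2,3) with a≤c, −a<b≤a
reduced forms (2, 2, 3) vs (2, 2, 3) ⇒ equivalent

yes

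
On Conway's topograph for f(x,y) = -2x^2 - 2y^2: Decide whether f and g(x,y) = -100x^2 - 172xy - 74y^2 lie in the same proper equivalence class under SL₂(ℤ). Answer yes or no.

D₁ = -16, D₂ = -16
f is negative-definite; reduce −f:
−f: reduced (well bottom): (2,0,2) with a≤c, −a<b≤a
flip sign back: reduced form of f is (-2,0,-2)
g is negative-definite; reduce −g:
−g: translate: b→-28 (≡172 mod 200), so (100,172,74)→(100,-28,2)
−g: flip: (100,-28,2)→(2,28,100)
−g: translate: b→0 (≡28 mod 4), so (2,28,100)→(2,0,2)
−g: reduced (well bottom): (2,0,2) with a≤c, −a<b≤a
flip sign back: reduced form of g is (-2,0,-2)
reduced forms (-2, 0, -2) vs (-2, 0, -2) ⇒ equivalent

yes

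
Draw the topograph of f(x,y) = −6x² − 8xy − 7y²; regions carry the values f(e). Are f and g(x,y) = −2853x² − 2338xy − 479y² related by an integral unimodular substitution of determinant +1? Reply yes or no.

D₁ = -104, D₂ = -104
f is negative-definite; reduce −f:
−f: translate: b→-4 (≡8 mod 12), so (6,8,7)→(6,-4,5)
−f: flip: (6,-4,5)→(5,4,6)
−f: reduced (well bottom): (5,4,6) with a≤c, −a<b≤a
flip sign back: reduced form of f is (-5,-4,-6)
g is negative-definite; reduce −g:
−g: flip: (2853,2338,479)→(479,-2338,2853)
−g: translate: b→-422 (≡-2338 mod 958), so (479,-2338,2853)→(479,-422,93)
−g: flip: (479,-422,93)→(93,422,479)
−g: translate: b→50 (≡422 mod 186), so (93,422,479)→(93,50,7)
−g: flip: (93,50,7)→(7,-50,93)
−g: translate: b→6 (≡-50 mod 14), so (7,-50,93)→(7,6,5)
−g: flip: (7,6,5)→(5,-6,7)
−g: translate: b→4 (≡-6 mod 10), so (5,-6,7)→(5,4,6)
−g: reduced (well bottom): (5,4,6) with a≤c, −a<b≤a
flip sign back: reduced form of g is (-5,-4,-6)
reduced forms (-5, -4, -6) vs (-5, -4, -6) ⇒ equivalent

yes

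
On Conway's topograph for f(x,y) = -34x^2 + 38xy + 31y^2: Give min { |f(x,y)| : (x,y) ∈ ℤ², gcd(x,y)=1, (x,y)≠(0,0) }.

river: ρ → (31,24,-41)
river: ρ → (-41,58,14)
river: ρ → (14,54,-49)
river: ρ → (-49,44,19)
river: ρ → (19,70,-10)
river: ρ → (-10,70,19)
river: ρ → (19,44,-49)
river: ρ → (-49,54,14)
river: ρ → (14,58,-41)
river: ρ → (-41,24,31)
river: ρ → (31,38,-34)
river: ρ → (-34,30,35)
river: ρ → (35,40,-29)
river: ρ → (-29,18,46)
river: ρ → (46,74,-1)
river: ρ → (-1,74,46)
river: ρ → (46,18,-29)
river: ρ → (-29,40,35)
river: ρ → (35,30,-34)
river: ρ → (-34,38,31)
closes: descent 0, river 20
min |a| on river = 1

1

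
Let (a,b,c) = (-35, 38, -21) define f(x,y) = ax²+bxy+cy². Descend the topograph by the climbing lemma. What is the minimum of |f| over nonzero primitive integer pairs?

translate: b→32 (≡-38 mod 70), so (35,-38,21)→(35,32,18)
flip: (35,32,18)→(18,-32,35)
translate: b→4 (≡-32 mod 36), so (18,-32,35)→(18,4,21)
reduced (well bottom): (18,4,21) with a≤c, −a<b≤a
well minimum |f| = |-18| = 18 (negative-definite)

18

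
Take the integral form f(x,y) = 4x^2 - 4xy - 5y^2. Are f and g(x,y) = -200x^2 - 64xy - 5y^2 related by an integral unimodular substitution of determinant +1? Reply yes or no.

D₁ = 96, D₂ = 96
river cycle of f (length 4): (-5, 4, 4), (4, 4, -5), (-5, 6, 3), (3, 6, -5)
river cycle of g (length 4): (-5, 4, 4), (4, 4, -5), (-5, 6, 3), (3, 6, -5)
cycles coincide ⇒ equivalent

yes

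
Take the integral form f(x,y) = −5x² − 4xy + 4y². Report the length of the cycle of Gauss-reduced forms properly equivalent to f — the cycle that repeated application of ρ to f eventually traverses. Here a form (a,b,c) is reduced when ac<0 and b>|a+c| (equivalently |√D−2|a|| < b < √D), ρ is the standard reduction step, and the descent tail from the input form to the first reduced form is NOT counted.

D = 96, ⌊√D⌋ = 9
descent: ρ → (4,4,-5)  [lands on river]
river: ρ → (-5,6,3)
river: ρ → (3,6,-5)
river: ρ → (-5,4,4)
ρ-cycle length = 4 (tail of 1 descent step not counted)

4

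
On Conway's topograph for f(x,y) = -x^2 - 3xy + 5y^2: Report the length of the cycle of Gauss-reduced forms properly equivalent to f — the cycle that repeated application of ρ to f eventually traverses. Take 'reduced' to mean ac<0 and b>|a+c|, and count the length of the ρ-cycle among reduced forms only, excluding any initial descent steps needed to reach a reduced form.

D = 29, ⌊√D⌋ = 5
descent: ρ → (5,3,-1)
descent: ρ → (-1,5,1)  [lands on river]
river: ρ → (1,5,-1)
ρ-cycle length = 2 (tail of 2 descent steps not counted)

2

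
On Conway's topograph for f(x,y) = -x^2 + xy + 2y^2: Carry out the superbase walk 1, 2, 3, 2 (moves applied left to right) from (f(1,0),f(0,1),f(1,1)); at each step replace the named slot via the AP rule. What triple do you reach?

start (-1,2,2) = (f(1,0),f(0,1),f(1,1))
replace slot 1: 2·(2+2) − (-1) = 9 → (9,2,2)
replace slot 2: 2·(9+2) − 2 = 20 → (9,20,2)
replace slot 3: 2·(9+20) − 2 = 56 → (9,20,56)
replace slot 2: 2·(9+56) − 20 = 110 → (9,110,56)

9,110,56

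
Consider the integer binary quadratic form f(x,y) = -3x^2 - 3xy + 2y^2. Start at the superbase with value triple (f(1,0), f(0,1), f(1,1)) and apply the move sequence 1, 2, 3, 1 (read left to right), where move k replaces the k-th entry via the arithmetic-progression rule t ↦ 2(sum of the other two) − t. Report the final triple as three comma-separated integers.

start (-3,2,-4) = (f(1,0),f(0,1),f(1,1))
replace slot 1: 2·(2+(-4)) − (-3) = -1 → (-1,2,-4)
replace slot 2: 2·((-1)+(-4)) − 2 = -12 → (-1,-12,-4)
replace slot 3: 2·((-1)+(-12)) − (-4) = -22 → (-1,-12,-22)
replace slot 1: 2·((-12)+(-22)) − (-1) = -67 → (-67,-12,-22)

-67,-12,-22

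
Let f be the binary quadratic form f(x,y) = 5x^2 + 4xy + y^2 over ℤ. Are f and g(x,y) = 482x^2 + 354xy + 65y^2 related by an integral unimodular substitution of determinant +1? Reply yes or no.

D₁ = -4, D₂ = -4
f: flip: (5,4,1)→(1,-4,5)
f: translate: b→0 (≡-4 mod 2), so (1,-4,5)→(1,0,1)
f: reduced (well bottom): (1,0,1) with a≤c, −a<b≤a
g: flip: (482,354,65)→(65,-354,482)
g: translate: b→36 (≡-354 mod 130), so (65,-354,482)→(65,36,5)
g: flip: (65,36,5)→(5,-36,65)
g: translate: b→4 (≡-36 mod 10), so (5,-36,65)→(5,4,1)
g: flip: (5,4,1)→(1,-4,5)
g: translate: b→0 (≡-4 mod 2), so (1,-4,5)→(1,0,1)
g: reduced (well bottom): (1,0,1) with a≤c, −a<b≤a
reduced forms (1, 0, 1) vs (1, 0, 1) ⇒ equivalent

yes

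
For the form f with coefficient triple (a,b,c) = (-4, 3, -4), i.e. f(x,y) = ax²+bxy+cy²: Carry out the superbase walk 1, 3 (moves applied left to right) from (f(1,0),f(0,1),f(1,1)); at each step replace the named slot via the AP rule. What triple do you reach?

start (-4,-4,-5) = (f(1,0),f(0,1),f(1,1))
replace slot 1: 2·((-4)+(-5)) − (-4) = -14 → (-14,-4,-5)
replace slot 3: 2·((-14)+(-4)) − (-5) = -31 → (-14,-4,-31)

-14,-4,-31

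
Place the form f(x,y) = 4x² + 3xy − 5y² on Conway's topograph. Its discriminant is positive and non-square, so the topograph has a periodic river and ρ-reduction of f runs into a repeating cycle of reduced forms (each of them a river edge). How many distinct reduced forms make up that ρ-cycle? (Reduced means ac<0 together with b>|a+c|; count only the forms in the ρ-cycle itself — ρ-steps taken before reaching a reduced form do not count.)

D = 89, ⌊√D⌋ = 9
river: ρ → (-5,7,2)
river: ρ → (2,9,-1)
river: ρ → (-1,9,2)
river: ρ → (2,7,-5)
river: ρ → (-5,3,4)
river: ρ → (4,5,-4)
river: ρ → (-4,3,5)
river: ρ → (5,7,-2)
river: ρ → (-2,9,1)
river: ρ → (1,9,-2)
river: ρ → (-2,7,5)
river: ρ → (5,3,-4)
river: ρ → (-4,5,4)
river: ρ → (4,3,-5)
ρ-cycle length = 14 (tail of 0 descent steps not counted)

14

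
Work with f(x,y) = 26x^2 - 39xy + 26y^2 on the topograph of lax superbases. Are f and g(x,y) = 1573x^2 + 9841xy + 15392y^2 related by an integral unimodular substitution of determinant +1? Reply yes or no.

D₁ = -1183, D₂ = -1183
f: translate: b→13 (≡-39 mod 52), so (26,-39,26)→(26,13,13)
f: flip: (26,13,13)→(13,-13,26)
f: translate: b→13 (≡-13 mod 26), so (13,-13,26)→(13,13,26)
f: reduced (well bottom): (13,13,26) with a≤c, −a<b≤a
g: translate: b→403 (≡9841 mod 3146), so (1573,9841,15392)→(1573,403,26)
g: flip: (1573,403,26)→(26,-403,1573)
g: translate: b→13 (≡-403 mod 52), so (26,-403,1573)→(26,13,13)
g: flip: (26,13,13)→(13,-13,26)
g: translate: b→13 (≡-13 mod 26), so (13,-13,26)→(13,13,26)
g: reduced (well bottom): (13,13,26) with a≤c, −a<b≤a
reduced forms (13, 13, 26) vs (13, 13, 26) ⇒ equivalent

yes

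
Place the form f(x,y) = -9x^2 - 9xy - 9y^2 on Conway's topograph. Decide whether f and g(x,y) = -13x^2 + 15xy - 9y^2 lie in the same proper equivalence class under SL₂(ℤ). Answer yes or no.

D₁ = -243, D₂ = -243
f is negative-definite; reduce −f:
−f: reduced (well bottom): (9,9,9) with a≤c, −a<b≤a
flip sign back: reduced form of f is (-9,-9,-9)
g is negative-definite; reduce −g:
−g: translate: b→11 (≡-15 mod 26), so (13,-15,9)→(13,11,7)
−g: flip: (13,11,7)→(7,-11,13)
−g: translate: b→3 (≡-11 mod 14), so (7,-11,13)→(7,3,9)
−g: reduced (well bottom): (7,3,9) with a≤c, −a<b≤a
flip sign back: reduced form of g is (-7,-3,-9)
reduced forms (-9, -9, -9) vs (-7, -3, -9) ⇒ inequivalent

no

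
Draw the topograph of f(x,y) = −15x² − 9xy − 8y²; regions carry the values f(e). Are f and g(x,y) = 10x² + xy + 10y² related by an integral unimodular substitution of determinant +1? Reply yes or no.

D₁ = -399, D₂ = -399
f is negative-definite; reduce −f:
−f: flip: (15,9,8)→(8,-9,15)
−f: translate: b→7 (≡-9 mod 16), so (8,-9,15)→(8,7,14)
−f: reduced (well bottom): (8,7,14) with a≤c, −a<b≤a
flip sign back: reduced form of f is (-8,-7,-14)
g: reduced (well bottom): (10,1,10) with a≤c, −a<b≤a
reduced forms (-8, -7, -14) vs (10, 1, 10) ⇒ inequivalent

no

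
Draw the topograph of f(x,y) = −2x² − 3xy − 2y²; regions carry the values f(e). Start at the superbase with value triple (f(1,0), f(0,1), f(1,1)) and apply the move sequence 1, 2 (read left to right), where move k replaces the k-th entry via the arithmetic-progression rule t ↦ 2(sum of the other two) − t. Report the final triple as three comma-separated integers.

start (-2,-2,-7) = (f(1,0),f(0,1),f(1,1))
replace slot 1: 2·((-2)+(-7)) − (-2) = -16 → (-16,-2,-7)
replace slot 2: 2·((-16)+(-7)) − (-2) = -44 → (-16,-44,-7)

-16,-44,-7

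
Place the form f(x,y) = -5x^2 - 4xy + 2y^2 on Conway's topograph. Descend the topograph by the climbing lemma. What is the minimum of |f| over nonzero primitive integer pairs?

descent: ρ → (2,4,-5)  [lands on river]
river: ρ → (-5,6,1)
river: ρ → (1,6,-5)
river: ρ → (-5,4,2)
closes: descent 1, river 4
min |a| on river = 1

1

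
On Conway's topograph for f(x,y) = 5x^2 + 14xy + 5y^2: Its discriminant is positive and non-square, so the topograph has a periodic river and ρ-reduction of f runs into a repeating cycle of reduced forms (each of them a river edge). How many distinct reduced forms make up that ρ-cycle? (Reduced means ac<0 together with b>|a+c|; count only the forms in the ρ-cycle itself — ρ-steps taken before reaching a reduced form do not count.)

D = 96, ⌊√D⌋ = 9
descent: ρ → (5,6,-3)  [lands on river]
river: ρ → (-3,6,5)
river: ρ → (5,4,-4)
river: ρ → (-4,4,5)
ρ-cycle length = 4 (tail of 1 descent step not counted)

4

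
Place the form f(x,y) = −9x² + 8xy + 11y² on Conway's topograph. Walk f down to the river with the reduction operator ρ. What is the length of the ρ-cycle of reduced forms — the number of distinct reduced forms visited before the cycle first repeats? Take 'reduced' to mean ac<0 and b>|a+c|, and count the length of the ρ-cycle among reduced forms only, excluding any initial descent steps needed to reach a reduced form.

D = 460, ⌊√D⌋ = 21
river: ρ → (11,14,-6)
river: ρ → (-6,10,15)
river: ρ → (15,20,-1)
river: ρ → (-1,20,15)
river: ρ → (15,10,-6)
river: ρ → (-6,14,11)
river: ρ → (11,8,-9)
river: ρ → (-9,10,10)
river: ρ → (10,10,-9)
river: ρ → (-9,8,11)
ρ-cycle length = 10 (tail of 0 descent steps not counted)

10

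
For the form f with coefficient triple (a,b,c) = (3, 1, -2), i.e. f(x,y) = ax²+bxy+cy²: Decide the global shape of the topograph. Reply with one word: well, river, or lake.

D = b²−4ac = 1² − 4·3·(-2) = 25
D = 5² is a perfect square ⇒ form factors over ℤ ⇒ lakes

lake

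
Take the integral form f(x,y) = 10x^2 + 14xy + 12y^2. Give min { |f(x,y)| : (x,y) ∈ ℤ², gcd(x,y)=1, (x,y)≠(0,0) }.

translate: b→-6 (≡14 mod 20), so (10,14,12)→(10,-6,8)
flip: (10,-6,8)→(8,6,10)
reduced (well bottom): (8,6,10) with a≤c, −a<b≤a
well minimum = a = 8

8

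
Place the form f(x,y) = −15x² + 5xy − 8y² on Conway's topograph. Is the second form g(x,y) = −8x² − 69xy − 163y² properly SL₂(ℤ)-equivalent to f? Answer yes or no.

D₁ = -455, D₂ = -455
f is negative-definite; reduce −f:
−f: flip: (15,-5,8)→(8,5,15)
−f: reduced (well bottom): (8,5,15) with a≤c, −a<b≤a
flip sign back: reduced form of f is (-8,-5,-15)
g is negative-definite; reduce −g:
−g: translate: b→5 (≡69 mod 16), so (8,69,163)→(8,5,15)
−g: reduced (well bottom): (8,5,15) with a≤c, −a<b≤a
flip sign back: reduced form of g is (-8,-5,-15)
reduced forms (-8, -5, -15) vs (-8, -5, -15) ⇒ equivalent

yes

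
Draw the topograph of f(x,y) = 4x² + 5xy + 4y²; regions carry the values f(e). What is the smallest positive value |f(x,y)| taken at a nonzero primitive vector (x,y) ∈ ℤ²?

translate: b→-3 (≡5 mod 8), so (4,5,4)→(4,-3,3)
flip: (4,-3,3)→(3,3,4)
reduced (well bottom): (3,3,4) with a≤c, −a<b≤a
well minimum = a = 3

3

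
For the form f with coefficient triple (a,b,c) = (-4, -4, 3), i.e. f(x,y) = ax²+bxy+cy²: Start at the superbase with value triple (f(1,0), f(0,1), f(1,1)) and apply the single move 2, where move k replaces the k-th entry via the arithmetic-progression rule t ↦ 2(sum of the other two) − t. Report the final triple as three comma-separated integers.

start (-4,3,-5) = (f(1,0),f(0,1),f(1,1))
replace slot 2: 2·((-4)+(-5)) − 3 = -21 → (-4,-21,-5)

-4,-21,-5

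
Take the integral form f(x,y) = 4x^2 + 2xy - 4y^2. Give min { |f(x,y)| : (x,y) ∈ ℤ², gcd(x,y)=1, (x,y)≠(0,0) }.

river: ρ → (-4,6,2)
river: ρ → (2,6,-4)
river: ρ → (-4,2,4)
river: ρ → (4,6,-2)
river: ρ → (-2,6,4)
river: ρ → (4,2,-4)
closes: descent 0, river 6
min |a| on river = 2

2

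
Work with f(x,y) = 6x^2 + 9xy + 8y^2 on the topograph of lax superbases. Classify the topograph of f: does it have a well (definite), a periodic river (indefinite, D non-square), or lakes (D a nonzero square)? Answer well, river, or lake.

D = b²−4ac = 9² − 4·6·8 = -111
D < 0 ⇒ definite ⇒ every region one sign ⇒ single well

well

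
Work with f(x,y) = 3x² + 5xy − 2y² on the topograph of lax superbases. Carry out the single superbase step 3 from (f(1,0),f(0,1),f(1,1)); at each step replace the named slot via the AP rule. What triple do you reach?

start (3,-2,6) = (f(1,0),f(0,1),f(1,1))
replace slot 3: 2·(3+(-2)) − 6 = -4 → (3,-2,-4)

3,-2,-4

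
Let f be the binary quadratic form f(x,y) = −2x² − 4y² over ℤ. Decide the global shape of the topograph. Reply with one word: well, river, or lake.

D = b²−4ac = 0² − 4·(-2)·(-4) = -32
D < 0 ⇒ definite ⇒ every region one sign ⇒ single well

well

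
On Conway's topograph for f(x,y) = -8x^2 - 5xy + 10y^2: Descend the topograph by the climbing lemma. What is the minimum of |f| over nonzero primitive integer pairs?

descent: ρ → (10,5,-8)  [lands on river]
river: ρ → (-8,11,7)
river: ρ → (7,17,-2)
river: ρ → (-2,15,15)
river: ρ → (15,15,-2)
river: ρ → (-2,17,7)
river: ρ → (7,11,-8)
river: ρ → (-8,5,10)
river: ρ → (10,15,-3)
river: ρ → (-3,15,10)
closes: descent 1, river 10
min |a| on river = 2

2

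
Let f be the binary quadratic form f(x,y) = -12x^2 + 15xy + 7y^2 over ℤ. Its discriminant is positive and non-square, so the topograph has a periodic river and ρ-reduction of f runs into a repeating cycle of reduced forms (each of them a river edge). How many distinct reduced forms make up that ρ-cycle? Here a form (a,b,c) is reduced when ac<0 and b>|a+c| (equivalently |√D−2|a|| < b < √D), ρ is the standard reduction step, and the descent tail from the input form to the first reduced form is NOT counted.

D = 561, ⌊√D⌋ = 23
river: ρ → (7,13,-14)
river: ρ → (-14,15,6)
river: ρ → (6,21,-5)
river: ρ → (-5,19,10)
river: ρ → (10,21,-3)
river: ρ → (-3,21,10)
river: ρ → (10,19,-5)
river: ρ → (-5,21,6)
river: ρ → (6,15,-14)
river: ρ → (-14,13,7)
river: ρ → (7,15,-12)
river: ρ → (-12,9,10)
river: ρ → (10,11,-11)
river: ρ → (-11,11,10)
river: ρ → (10,9,-12)
river: ρ → (-12,15,7)
ρ-cycle length = 16 (tail of 0 descent steps not counted)

16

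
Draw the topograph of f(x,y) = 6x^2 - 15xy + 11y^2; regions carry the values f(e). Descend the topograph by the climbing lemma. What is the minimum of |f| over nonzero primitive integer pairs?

translate: b→-3 (≡-15 mod 12), so (6,-15,11)→(6,-3,2)
flip: (6,-3,2)→(2,3,6)
translate: b→-1 (≡3 mod 4), so (2,3,6)→(2,-1,5)
reduced (well bottom): (2,-1,5) with a≤c, −a<b≤a
well minimum = a = 2

2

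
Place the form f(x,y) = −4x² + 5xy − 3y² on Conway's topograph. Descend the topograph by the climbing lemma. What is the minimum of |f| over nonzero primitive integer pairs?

translate: b→3 (≡-5 mod 8), so (4,-5,3)→(4,3,2)
flip: (4,3,2)→(2,-3,4)
translate: b→1 (≡-3 mod 4), so (2,-3,4)→(2,1,3)
reduced (well bottom): (2,1,3) with a≤c, −a<b≤a
well minimum |f| = |-2| = 2 (negative-definite)

2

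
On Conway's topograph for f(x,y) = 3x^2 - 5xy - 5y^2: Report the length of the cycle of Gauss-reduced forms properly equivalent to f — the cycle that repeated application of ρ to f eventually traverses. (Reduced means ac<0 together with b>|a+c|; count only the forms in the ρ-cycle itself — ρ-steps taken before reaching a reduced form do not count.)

D = 85, ⌊√D⌋ = 9
descent: ρ → (-5,5,3)  [lands on river]
river: ρ → (3,7,-3)
river: ρ → (-3,5,5)
river: ρ → (5,5,-3)
river: ρ → (-3,7,3)
river: ρ → (3,5,-5)
ρ-cycle length = 6 (tail of 1 descent step not counted)

6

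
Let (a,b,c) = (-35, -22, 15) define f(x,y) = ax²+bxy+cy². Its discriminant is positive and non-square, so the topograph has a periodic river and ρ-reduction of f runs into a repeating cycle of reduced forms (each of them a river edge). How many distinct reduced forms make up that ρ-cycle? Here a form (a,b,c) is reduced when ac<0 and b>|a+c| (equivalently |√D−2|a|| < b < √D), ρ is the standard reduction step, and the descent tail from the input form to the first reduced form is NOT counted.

D = 2584, ⌊√D⌋ = 50
descent: ρ → (15,22,-35)  [lands on river]
river: ρ → (-35,48,2)
river: ρ → (2,48,-35)
river: ρ → (-35,22,15)
river: ρ → (15,38,-19)
river: ρ → (-19,38,15)
ρ-cycle length = 6 (tail of 1 descent step not counted)

6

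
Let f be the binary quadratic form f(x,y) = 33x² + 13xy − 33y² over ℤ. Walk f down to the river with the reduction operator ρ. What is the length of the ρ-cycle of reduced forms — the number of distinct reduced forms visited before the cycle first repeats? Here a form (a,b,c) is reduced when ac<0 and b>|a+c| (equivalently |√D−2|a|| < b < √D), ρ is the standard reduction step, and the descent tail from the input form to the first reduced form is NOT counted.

D = 4525, ⌊√D⌋ = 67
river: ρ → (-33,53,13)
river: ρ → (13,51,-37)
river: ρ → (-37,23,27)
river: ρ → (27,31,-33)
river: ρ → (-33,35,25)
river: ρ → (25,65,-3)
river: ρ → (-3,67,3)
river: ρ → (3,65,-25)
river: ρ → (-25,35,33)
river: ρ → (33,31,-27)
river: ρ → (-27,23,37)
river: ρ → (37,51,-13)
river: ρ → (-13,53,33)
river: ρ → (33,13,-33)
ρ-cycle length = 14 (tail of 0 descent steps not counted)

14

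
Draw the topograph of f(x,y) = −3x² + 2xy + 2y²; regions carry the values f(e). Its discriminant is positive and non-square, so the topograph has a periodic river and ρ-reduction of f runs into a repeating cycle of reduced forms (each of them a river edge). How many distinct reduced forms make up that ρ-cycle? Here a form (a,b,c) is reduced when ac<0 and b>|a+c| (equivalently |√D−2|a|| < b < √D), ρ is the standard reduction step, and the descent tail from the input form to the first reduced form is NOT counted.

D = 28, ⌊√D⌋ = 5
river: ρ → (2,2,-3)
river: ρ → (-3,4,1)
river: ρ → (1,4,-3)
river: ρ → (-3,2,2)
ρ-cycle length = 4 (tail of 0 descent steps not counted)

4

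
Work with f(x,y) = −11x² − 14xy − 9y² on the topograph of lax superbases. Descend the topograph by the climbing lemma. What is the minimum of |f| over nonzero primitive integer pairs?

translate: b→-8 (≡14 mod 22), so (11,14,9)→(11,-8,6)
flip: (11,-8,6)→(6,8,11)
translate: b→-4 (≡8 mod 12), so (6,8,11)→(6,-4,9)
reduced (well bottom): (6,-4,9) with a≤c, −a<b≤a
well minimum |f| = |-6| = 6 (negative-definite)

6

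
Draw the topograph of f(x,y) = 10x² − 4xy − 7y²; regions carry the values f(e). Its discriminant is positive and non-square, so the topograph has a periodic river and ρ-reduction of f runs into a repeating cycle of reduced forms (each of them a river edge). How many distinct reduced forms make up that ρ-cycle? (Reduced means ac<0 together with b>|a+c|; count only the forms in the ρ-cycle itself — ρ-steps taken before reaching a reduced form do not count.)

D = 296, ⌊√D⌋ = 17
descent: ρ → (-7,4,10)  [lands on river]
river: ρ → (10,16,-1)
river: ρ → (-1,16,10)
river: ρ → (10,4,-7)
river: ρ → (-7,10,7)
river: ρ → (7,4,-10)
river: ρ → (-10,16,1)
river: ρ → (1,16,-10)
river: ρ → (-10,4,7)
river: ρ → (7,10,-7)
ρ-cycle length = 10 (tail of 1 descent step not counted)

10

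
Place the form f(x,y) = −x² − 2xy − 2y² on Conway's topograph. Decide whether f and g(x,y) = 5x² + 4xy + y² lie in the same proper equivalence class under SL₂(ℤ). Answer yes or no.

D₁ = -4, D₂ = -4
f is negative-definite; reduce −f:
−f: translate: b→0 (≡2 mod 2), so (1,2,2)→(1,0,1)
−f: reduced (well bottom): (1,0,1) with a≤c, −a<b≤a
flip sign back: reduced form of f is (-1,0,-1)
g: flip: (5,4,1)→(1,-4,5)
g: translate: b→0 (≡-4 mod 2), so (1,-4,5)→(1,0,1)
g: reduced (well bottom): (1,0,1) with a≤c, −a<b≤a
reduced forms (-1, 0, -1) vs (1, 0, 1) ⇒ inequivalent

no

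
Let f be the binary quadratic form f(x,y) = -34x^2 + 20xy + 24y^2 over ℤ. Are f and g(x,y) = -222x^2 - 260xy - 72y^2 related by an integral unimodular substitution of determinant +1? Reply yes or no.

D₁ = 3664, D₂ = 3664
river cycle of f (length 18): (24, 28, -30), (-30, 32, 22), (22, 56, -6), (-6, 52, 40), (40, 28, -18), (-18, 44, 24), (24, 52, -10), (-10, 48, 34), (34, 20, -24), (-24, 28, 30), … (8 more)
river cycle of g (length 18): (10, 48, -34), (-34, 20, 24), (24, 28, -30), (-30, 32, 22), (22, 56, -6), (-6, 52, 40), (40, 28, -18), (-18, 44, 24), (24, 52, -10), (-10, 48, 34), … (8 more)
cycles coincide ⇒ equivalent

yes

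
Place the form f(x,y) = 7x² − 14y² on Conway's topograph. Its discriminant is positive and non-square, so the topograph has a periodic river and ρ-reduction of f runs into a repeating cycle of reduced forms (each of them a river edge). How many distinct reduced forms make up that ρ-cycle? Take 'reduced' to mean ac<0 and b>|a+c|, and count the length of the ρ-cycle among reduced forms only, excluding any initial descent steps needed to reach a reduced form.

D = 392, ⌊√D⌋ = 19
descent: ρ → (-14,0,7)
descent: ρ → (7,14,-7)  [lands on river]
river: ρ → (-7,14,7)
ρ-cycle length = 2 (tail of 2 descent steps not counted)

2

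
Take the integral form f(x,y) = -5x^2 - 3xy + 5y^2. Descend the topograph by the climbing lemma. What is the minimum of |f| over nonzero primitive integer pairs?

descent: ρ → (5,3,-5)  [lands on river]
river: ρ → (-5,7,3)
river: ρ → (3,5,-7)
river: ρ → (-7,9,1)
river: ρ → (1,9,-7)
river: ρ → (-7,5,3)
river: ρ → (3,7,-5)
river: ρ → (-5,3,5)
river: ρ → (5,7,-3)
river: ρ → (-3,5,7)
river: ρ → (7,9,-1)
river: ρ → (-1,9,7)
river: ρ → (7,5,-3)
river: ρ → (-3,7,5)
closes: descent 1, river 14
min |a| on river = 1

1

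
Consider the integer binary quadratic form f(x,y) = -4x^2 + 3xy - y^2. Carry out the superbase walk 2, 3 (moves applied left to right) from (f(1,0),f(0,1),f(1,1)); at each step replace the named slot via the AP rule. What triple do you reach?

start (-4,-1,-2) = (f(1,0),f(0,1),f(1,1))
replace slot 2: 2·((-4)+(-2)) − (-1) = -11 → (-4,-11,-2)
replace slot 3: 2·((-4)+(-11)) − (-2) = -28 → (-4,-11,-28)

-4,-11,-28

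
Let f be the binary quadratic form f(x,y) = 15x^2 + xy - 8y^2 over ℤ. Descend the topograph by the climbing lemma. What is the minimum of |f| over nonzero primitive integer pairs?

descent: ρ → (-8,15,8)  [lands on river]
river: ρ → (8,17,-6)
river: ρ → (-6,19,5)
river: ρ → (5,21,-2)
river: ρ → (-2,19,15)
river: ρ → (15,11,-6)
river: ρ → (-6,13,13)
river: ρ → (13,13,-6)
river: ρ → (-6,11,15)
river: ρ → (15,19,-2)
river: ρ → (-2,21,5)
river: ρ → (5,19,-6)
river: ρ → (-6,17,8)
river: ρ → (8,15,-8)
river: ρ → (-8,17,6)
river: ρ → (6,19,-5)
river: ρ → (-5,21,2)
river: ρ → (2,19,-15)
river: ρ → (-15,11,6)
river: ρ → (6,13,-13)
river: ρ → (-13,13,6)
river: ρ → (6,11,-15)
river: ρ → (-15,19,2)
river: ρ → (2,21,-5)
river: ρ → (-5,19,6)
river: ρ → (6,17,-8)
closes: descent 1, river 26
min |a| on river = 2

2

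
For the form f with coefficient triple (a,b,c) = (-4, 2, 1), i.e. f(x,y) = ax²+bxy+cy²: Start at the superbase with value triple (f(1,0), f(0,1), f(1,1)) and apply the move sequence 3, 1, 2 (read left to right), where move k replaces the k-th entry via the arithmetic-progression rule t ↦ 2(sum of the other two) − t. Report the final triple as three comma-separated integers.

start (-4,1,-1) = (f(1,0),f(0,1),f(1,1))
replace slot 3: 2·((-4)+1) − (-1) = -5 → (-4,1,-5)
replace slot 1: 2·(1+(-5)) − (-4) = -4 → (-4,1,-5)
replace slot 2: 2·((-4)+(-5)) − 1 = -19 → (-4,-19,-5)

-4,-19,-5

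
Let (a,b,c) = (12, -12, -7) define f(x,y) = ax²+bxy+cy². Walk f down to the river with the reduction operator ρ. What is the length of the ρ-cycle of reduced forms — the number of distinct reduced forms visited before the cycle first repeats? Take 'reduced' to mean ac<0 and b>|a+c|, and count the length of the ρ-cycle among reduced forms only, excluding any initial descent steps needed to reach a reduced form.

D = 480, ⌊√D⌋ = 21
descent: ρ → (-7,12,12)  [lands on river]
river: ρ → (12,12,-7)
river: ρ → (-7,16,8)
river: ρ → (8,16,-7)
ρ-cycle length = 4 (tail of 1 descent step not counted)

4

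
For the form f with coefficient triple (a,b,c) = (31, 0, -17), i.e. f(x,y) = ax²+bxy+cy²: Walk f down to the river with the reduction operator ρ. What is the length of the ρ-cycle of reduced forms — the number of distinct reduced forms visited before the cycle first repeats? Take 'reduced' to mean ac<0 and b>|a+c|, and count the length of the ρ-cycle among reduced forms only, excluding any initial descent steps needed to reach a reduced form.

D = 2108, ⌊√D⌋ = 45
descent: ρ → (-17,34,14)  [lands on river]
river: ρ → (14,22,-29)
river: ρ → (-29,36,7)
river: ρ → (7,34,-34)
river: ρ → (-34,34,7)
river: ρ → (7,36,-29)
river: ρ → (-29,22,14)
river: ρ → (14,34,-17)
ρ-cycle length = 8 (tail of 1 descent step not counted)

8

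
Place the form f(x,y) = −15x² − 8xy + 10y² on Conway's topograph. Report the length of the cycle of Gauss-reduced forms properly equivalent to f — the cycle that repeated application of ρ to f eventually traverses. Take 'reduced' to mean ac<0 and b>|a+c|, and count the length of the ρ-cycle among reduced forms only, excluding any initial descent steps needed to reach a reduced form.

D = 664, ⌊√D⌋ = 25
descent: ρ → (10,8,-15)  [lands on river]
river: ρ → (-15,22,3)
river: ρ → (3,20,-22)
river: ρ → (-22,24,1)
river: ρ → (1,24,-22)
river: ρ → (-22,20,3)
river: ρ → (3,22,-15)
river: ρ → (-15,8,10)
river: ρ → (10,12,-13)
river: ρ → (-13,14,9)
river: ρ → (9,22,-5)
river: ρ → (-5,18,17)
river: ρ → (17,16,-6)
river: ρ → (-6,20,11)
river: ρ → (11,24,-2)
river: ρ → (-2,24,11)
river: ρ → (11,20,-6)
river: ρ → (-6,16,17)
river: ρ → (17,18,-5)
river: ρ → (-5,22,9)
river: ρ → (9,14,-13)
river: ρ → (-13,12,10)
ρ-cycle length = 22 (tail of 1 descent step not counted)

22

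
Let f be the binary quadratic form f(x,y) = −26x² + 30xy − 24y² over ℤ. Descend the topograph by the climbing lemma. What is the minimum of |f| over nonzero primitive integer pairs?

translate: b→22 (≡-30 mod 52), so (26,-30,24)→(26,22,20)
flip: (26,22,20)→(20,-22,26)
translate: b→18 (≡-22 mod 40), so (20,-22,26)→(20,18,24)
reduced (well bottom): (20,18,24) with a≤c, −a<b≤a
well minimum |f| = |-20| = 20 (negative-definite)

20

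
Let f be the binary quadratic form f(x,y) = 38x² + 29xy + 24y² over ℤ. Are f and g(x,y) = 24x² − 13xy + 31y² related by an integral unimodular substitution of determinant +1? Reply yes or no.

D₁ = -2807, D₂ = -2807
f: flip: (38,29,24)→(24,-29,38)
f: translate: b→19 (≡-29 mod 48), so (24,-29,38)→(24,19,33)
f: reduced (well bottom): (24,19,33) with a≤c, −a<b≤a
g: reduced (well bottom): (24,-13,31) with a≤c, −a<b≤a
reduced forms (24, 19, 33) vs (24, -13, 31) ⇒ inequivalent

no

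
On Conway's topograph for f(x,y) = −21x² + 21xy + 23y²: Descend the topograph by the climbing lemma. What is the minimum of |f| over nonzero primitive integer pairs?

river: ρ → (23,25,-19)
river: ρ → (-19,13,29)
river: ρ → (29,45,-3)
river: ρ → (-3,45,29)
river: ρ → (29,13,-19)
river: ρ → (-19,25,23)
river: ρ → (23,21,-21)
river: ρ → (-21,21,23)
closes: descent 0, river 8
min |a| on river = 3

3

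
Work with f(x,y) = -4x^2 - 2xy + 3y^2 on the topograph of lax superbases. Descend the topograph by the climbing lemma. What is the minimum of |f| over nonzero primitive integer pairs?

descent: ρ → (3,2,-4)  [lands on river]
river: ρ → (-4,6,1)
river: ρ → (1,6,-4)
river: ρ → (-4,2,3)
river: ρ → (3,4,-3)
river: ρ → (-3,2,4)
river: ρ → (4,6,-1)
river: ρ → (-1,6,4)
river: ρ → (4,2,-3)
river: ρ → (-3,4,3)
closes: descent 1, river 10
min |a| on river = 1

1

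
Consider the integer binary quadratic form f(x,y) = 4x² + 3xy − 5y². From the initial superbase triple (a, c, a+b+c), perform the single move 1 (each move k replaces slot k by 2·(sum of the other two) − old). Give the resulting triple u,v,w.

start (4,-5,2) = (f(1,0),f(0,1),f(1,1))
replace slot 1: 2·((-5)+2) − 4 = -10 → (-10,-5,2)

-10,-5,2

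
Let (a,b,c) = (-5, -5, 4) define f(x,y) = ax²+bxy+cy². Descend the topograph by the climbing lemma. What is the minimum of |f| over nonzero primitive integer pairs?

descent: ρ → (4,5,-5)  [lands on river]
river: ρ → (-5,5,4)
river: ρ → (4,3,-6)
river: ρ → (-6,9,1)
river: ρ → (1,9,-6)
river: ρ → (-6,3,4)
closes: descent 1, river 6
min |a| on river = 1

1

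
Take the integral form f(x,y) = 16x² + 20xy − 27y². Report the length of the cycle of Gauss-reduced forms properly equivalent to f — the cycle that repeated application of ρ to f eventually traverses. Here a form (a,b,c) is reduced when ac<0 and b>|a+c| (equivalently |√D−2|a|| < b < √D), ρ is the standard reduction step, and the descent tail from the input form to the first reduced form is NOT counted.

D = 2128, ⌊√D⌋ = 46
river: ρ → (-27,34,9)
river: ρ → (9,38,-19)
river: ρ → (-19,38,9)
river: ρ → (9,34,-27)
river: ρ → (-27,20,16)
river: ρ → (16,44,-3)
river: ρ → (-3,46,1)
river: ρ → (1,46,-3)
river: ρ → (-3,44,16)
river: ρ → (16,20,-27)
ρ-cycle length = 10 (tail of 0 descent steps not counted)

10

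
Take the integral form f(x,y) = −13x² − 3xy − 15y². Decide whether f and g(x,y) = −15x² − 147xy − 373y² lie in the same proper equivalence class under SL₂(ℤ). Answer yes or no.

D₁ = -771, D₂ = -771
f is negative-definite; reduce −f:
−f: reduced (well bottom): (13,3,15) with a≤c, −a<b≤a
flip sign back: reduced form of f is (-13,-3,-15)
g is negative-definite; reduce −g:
−g: translate: b→-3 (≡147 mod 30), so (15,147,373)→(15,-3,13)
−g: flip: (15,-3,13)→(13,3,15)
−g: reduced (well bottom): (13,3,15) with a≤c, −a<b≤a
flip sign back: reduced form of g is (-13,-3,-15)
reduced forms (-13, -3, -15) vs (-13, -3, -15) ⇒ equivalent

yes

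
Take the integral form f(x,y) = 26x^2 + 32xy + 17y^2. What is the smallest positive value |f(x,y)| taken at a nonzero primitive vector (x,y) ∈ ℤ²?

translate: b→-20 (≡32 mod 52), so (26,32,17)→(26,-20,11)
flip: (26,-20,11)→(11,20,26)
translate: b→-2 (≡20 mod 22), so (11,20,26)→(11,-2,17)
reduced (well bottom): (11,-2,17) with a≤c, −a<b≤a
well minimum = a = 11

11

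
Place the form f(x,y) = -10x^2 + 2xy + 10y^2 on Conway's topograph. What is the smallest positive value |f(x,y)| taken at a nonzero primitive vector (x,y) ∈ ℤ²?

river: ρ → (10,18,-2)
river: ρ → (-2,18,10)
river: ρ → (10,2,-10)
river: ρ → (-10,18,2)
river: ρ → (2,18,-10)
river: ρ → (-10,2,10)
closes: descent 0, river 6
min |a| on river = 2

2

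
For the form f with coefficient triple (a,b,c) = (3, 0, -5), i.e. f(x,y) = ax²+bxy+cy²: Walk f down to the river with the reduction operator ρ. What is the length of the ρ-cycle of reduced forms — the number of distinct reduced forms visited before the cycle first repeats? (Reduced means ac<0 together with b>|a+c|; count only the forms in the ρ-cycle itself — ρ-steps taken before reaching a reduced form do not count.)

D = 60, ⌊√D⌋ = 7
descent: ρ → (-5,0,3)
descent: ρ → (3,6,-2)  [lands on river]
river: ρ → (-2,6,3)
ρ-cycle length = 2 (tail of 2 descent steps not counted)

2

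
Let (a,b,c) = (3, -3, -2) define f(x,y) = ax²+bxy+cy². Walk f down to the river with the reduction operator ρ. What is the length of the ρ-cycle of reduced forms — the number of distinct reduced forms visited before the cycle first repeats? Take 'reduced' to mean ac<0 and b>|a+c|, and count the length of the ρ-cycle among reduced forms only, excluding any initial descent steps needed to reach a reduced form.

D = 33, ⌊√D⌋ = 5
descent: ρ → (-2,3,3)  [lands on river]
river: ρ → (3,3,-2)
river: ρ → (-2,5,1)
river: ρ → (1,5,-2)
ρ-cycle length = 4 (tail of 1 descent step not counted)

4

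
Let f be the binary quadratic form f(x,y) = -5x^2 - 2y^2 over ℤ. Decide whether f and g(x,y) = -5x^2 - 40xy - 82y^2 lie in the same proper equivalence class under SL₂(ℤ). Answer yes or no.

D₁ = -40, D₂ = -40
f is negative-definite; reduce −f:
−f: flip: (5,0,2)→(2,0,5)
−f: reduced (well bottom): (2,0,5) with a≤c, −a<b≤a
flip sign back: reduced form of f is (-2,0,-5)
g is negative-definite; reduce −g:
−g: translate: b→0 (≡40 mod 10), so (5,40,82)→(5,0,2)
−g: flip: (5,0,2)→(2,0,5)
−g: reduced (well bottom): (2,0,5) with a≤c, −a<b≤a
flip sign back: reduced form of g is (-2,0,-5)
reduced forms (-2, 0, -5) vs (-2, 0, -5) ⇒ equivalent

yes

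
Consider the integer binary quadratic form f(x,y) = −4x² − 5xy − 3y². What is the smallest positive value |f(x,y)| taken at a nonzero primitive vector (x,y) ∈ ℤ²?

translate: b→-3 (≡5 mod 8), so (4,5,3)→(4,-3,2)
flip: (4,-3,2)→(2,3,4)
translate: b→-1 (≡3 mod 4), so (2,3,4)→(2,-1,3)
reduced (well bottom): (2,-1,3) with a≤c, −a<b≤a
well minimum |f| = |-2| = 2 (negative-definite)

2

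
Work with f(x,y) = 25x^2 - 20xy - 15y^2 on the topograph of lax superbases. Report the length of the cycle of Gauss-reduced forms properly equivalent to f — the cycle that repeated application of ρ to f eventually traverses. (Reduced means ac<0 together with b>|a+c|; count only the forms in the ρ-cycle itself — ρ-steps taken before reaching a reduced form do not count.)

D = 1900, ⌊√D⌋ = 43
descent: ρ → (-15,20,25)  [lands on river]
river: ρ → (25,30,-10)
river: ρ → (-10,30,25)
river: ρ → (25,20,-15)
river: ρ → (-15,40,5)
river: ρ → (5,40,-15)
ρ-cycle length = 6 (tail of 1 descent step not counted)

6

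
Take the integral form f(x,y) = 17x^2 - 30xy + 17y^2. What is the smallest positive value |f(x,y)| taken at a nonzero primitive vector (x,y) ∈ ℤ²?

translate: b→4 (≡-30 mod 34), so (17,-30,17)→(17,4,4)
flip: (17,4,4)→(4,-4,17)
translate: b→4 (≡-4 mod 8), so (4,-4,17)→(4,4,17)
reduced (well bottom): (4,4,17) with a≤c, −a<b≤a
well minimum = a = 4

4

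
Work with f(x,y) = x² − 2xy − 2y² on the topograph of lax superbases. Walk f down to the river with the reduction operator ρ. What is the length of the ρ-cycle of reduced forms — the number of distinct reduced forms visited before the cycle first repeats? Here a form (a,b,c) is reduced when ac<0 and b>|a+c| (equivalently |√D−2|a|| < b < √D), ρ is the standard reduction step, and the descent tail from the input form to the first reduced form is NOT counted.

D = 12, ⌊√D⌋ = 3
descent: ρ → (-2,2,1)  [lands on river]
river: ρ → (1,2,-2)
ρ-cycle length = 2 (tail of 1 descent step not counted)

2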